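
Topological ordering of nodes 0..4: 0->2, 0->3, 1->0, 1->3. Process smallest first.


Kahn's algorithm, process smallest node first
Order: [1, 0, 2, 3, 4]


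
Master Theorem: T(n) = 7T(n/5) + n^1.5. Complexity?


a=7, b=5, c=1.5. log_5(7)=1.209 < c=1.5. Case 3: O(n^c) = O(n^1.500)
Complexity: O(n^1.500)


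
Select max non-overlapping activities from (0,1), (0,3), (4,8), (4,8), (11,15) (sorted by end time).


Greedy: pick earliest-ending, then skip overlaps.
Selected (3 activities): [(0, 1), (4, 8), (11, 15)]


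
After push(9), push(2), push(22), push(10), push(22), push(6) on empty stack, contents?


push(9) -> [9]
push(2) -> [9, 2]
push(22) -> [9, 2, 22]
push(10) -> [9, 2, 22, 10]
push(22) -> [9, 2, 22, 10, 22]
push(6) -> [9, 2, 22, 10, 22, 6]
Final stack (bottom to top): [9, 2, 22, 10, 22, 6]


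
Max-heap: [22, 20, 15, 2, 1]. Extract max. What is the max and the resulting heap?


Max = 22
Replace root with last, heapify down
Resulting heap: [20, 2, 15, 1]


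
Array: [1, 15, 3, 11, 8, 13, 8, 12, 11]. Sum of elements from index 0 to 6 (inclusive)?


Prefix sums: [0, 1, 16, 19, 30, 38, 51, 59, 71, 82]
Sum[0..6] = prefix[7] - prefix[0] = 59 - 0 = 59


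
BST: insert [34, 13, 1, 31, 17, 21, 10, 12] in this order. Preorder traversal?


Root = 34; build tree by BST insertion.
Preorder traversal: [34, 13, 1, 10, 12, 31, 17, 21]


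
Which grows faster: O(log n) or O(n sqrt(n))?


logarithmic grows slower than n^1.5
O(log n) is asymptotically smaller; O(n sqrt(n)) grows faster


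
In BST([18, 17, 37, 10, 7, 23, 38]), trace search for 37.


BST root = 18
Search for 37: compare at each node
Path: [18, 37]


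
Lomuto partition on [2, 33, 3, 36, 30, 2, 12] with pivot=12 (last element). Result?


Elements <= 12 go left of pivot.
Result: [2, 3, 2, 12, 30, 33, 36], pivot at index 3


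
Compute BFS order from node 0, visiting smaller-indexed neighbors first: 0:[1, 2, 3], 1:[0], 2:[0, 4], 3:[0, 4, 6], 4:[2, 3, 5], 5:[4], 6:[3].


BFS queue: start with [0]
Visit order: [0, 1, 2, 3, 4, 6, 5]


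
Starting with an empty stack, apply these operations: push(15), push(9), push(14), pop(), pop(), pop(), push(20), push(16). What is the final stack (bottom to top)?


push(15) -> [15]
push(9) -> [15, 9]
push(14) -> [15, 9, 14]
pop() returns 14 -> [15, 9]
pop() returns 9 -> [15]
pop() returns 15 -> []
push(20) -> [20]
push(16) -> [20, 16]
Final stack (bottom to top): [20, 16]


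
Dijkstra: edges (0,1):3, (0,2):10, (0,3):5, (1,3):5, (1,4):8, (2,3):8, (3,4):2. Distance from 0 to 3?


Dijkstra from 0:
Distances: {0: 0, 1: 3, 2: 10, 3: 5, 4: 7}
Shortest distance to 3 = 5, path = [0, 3]


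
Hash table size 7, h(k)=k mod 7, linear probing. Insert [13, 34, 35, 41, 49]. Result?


Insertions: 13->slot 6; 34->slot 0; 35->slot 1; 41->slot 2; 49->slot 3
Table: [34, 35, 41, 49, None, None, 13]


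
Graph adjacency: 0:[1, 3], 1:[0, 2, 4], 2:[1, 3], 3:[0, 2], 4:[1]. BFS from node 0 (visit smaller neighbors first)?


BFS queue: start with [0]
Visit order: [0, 1, 3, 2, 4]


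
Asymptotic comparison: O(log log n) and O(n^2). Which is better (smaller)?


double-logarithmic grows slower than quadratic
O(log log n) is asymptotically smaller; O(n^2) grows faster


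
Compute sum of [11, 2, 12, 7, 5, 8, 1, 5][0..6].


Prefix sums: [0, 11, 13, 25, 32, 37, 45, 46, 51]
Sum[0..6] = prefix[7] - prefix[0] = 46 - 0 = 46


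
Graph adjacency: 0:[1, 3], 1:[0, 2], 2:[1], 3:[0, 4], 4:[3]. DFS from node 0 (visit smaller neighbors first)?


DFS stack-based: start with [0]
Visit order: [0, 1, 2, 3, 4]


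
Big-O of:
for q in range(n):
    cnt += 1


Per nesting level: O(n) = O(n)
Complexity: O(n)


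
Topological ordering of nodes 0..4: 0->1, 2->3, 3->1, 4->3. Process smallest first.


Kahn's algorithm, process smallest node first
Order: [0, 2, 4, 3, 1]


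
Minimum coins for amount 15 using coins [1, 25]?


dp[0]=0; dp[i]=1+min(dp[i-c] for c in coins)
...dp[10]=10, dp[11]=11, dp[12]=12, dp[13]=13, dp[14]=14, dp[15]=15
Minimum coins for 15 = 15


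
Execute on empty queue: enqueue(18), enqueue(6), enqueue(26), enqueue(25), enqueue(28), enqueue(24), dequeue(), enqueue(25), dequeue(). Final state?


enqueue(18) -> [18]
enqueue(6) -> [18, 6]
enqueue(26) -> [18, 6, 26]
enqueue(25) -> [18, 6, 26, 25]
enqueue(28) -> [18, 6, 26, 25, 28]
enqueue(24) -> [18, 6, 26, 25, 28, 24]
dequeue() returns 18 -> [6, 26, 25, 28, 24]
enqueue(25) -> [6, 26, 25, 28, 24, 25]
dequeue() returns 6 -> [26, 25, 28, 24, 25]
Final queue (front to back): [26, 25, 28, 24, 25]


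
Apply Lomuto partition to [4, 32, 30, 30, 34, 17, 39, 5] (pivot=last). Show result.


Elements <= 5 go left of pivot.
Result: [4, 5, 30, 30, 34, 17, 39, 32], pivot at index 1


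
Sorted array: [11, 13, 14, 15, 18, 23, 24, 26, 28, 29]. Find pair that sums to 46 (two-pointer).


Two pointers: lo=0, hi=9
Found pair: (18, 28) summing to 46


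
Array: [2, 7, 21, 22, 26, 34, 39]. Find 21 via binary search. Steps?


Search for 21:
[0,6] mid=3 arr[3]=22
[0,2] mid=1 arr[1]=7
[2,2] mid=2 arr[2]=21
Total: 3 comparisons


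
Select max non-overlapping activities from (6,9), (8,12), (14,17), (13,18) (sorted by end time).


Greedy: pick earliest-ending, then skip overlaps.
Selected (2 activities): [(6, 9), (14, 17)]


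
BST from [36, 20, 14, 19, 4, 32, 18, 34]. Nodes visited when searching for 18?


BST root = 36
Search for 18: compare at each node
Path: [36, 20, 14, 19, 18]


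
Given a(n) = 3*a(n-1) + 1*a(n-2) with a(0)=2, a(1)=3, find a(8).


Build bottom-up:
...a(6)=1298, a(7)=4287, a(8)=3*4287+1*1298=14159


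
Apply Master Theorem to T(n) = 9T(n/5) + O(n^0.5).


a=9, b=5, c=0.5. log_5(9)=1.365 > c=0.5. Case 1: O(n^log_b(a)) = O(n^1.365)
Complexity: O(n^1.365)


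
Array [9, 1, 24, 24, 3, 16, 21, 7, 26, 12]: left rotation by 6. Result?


Left rotate by 6: [21, 7, 26, 12, 9, 1, 24, 24, 3, 16]


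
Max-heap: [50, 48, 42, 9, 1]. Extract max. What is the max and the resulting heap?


Max = 50
Replace root with last, heapify down
Resulting heap: [48, 9, 42, 1]


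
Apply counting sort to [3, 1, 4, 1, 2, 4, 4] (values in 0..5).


Count array: [0, 2, 1, 1, 3, 0]
Reconstruct: [1, 1, 2, 3, 4, 4, 4]


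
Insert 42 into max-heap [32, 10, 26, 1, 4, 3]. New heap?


Append 42: [32, 10, 26, 1, 4, 3, 42]
Bubble up: swap idx 6(42) with idx 2(26); swap idx 2(42) with idx 0(32)
Result: [42, 10, 32, 1, 4, 3, 26]


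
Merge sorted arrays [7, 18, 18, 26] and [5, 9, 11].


Compare heads, take smaller each step.
Merged: [5, 7, 9, 11, 18, 18, 26]


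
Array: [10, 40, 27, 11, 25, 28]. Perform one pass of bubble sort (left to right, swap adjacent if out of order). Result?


After one pass: [10, 27, 11, 25, 28, 40]


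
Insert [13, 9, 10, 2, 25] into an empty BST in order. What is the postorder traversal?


Root = 13; build tree by BST insertion.
Postorder traversal: [2, 10, 9, 25, 13]


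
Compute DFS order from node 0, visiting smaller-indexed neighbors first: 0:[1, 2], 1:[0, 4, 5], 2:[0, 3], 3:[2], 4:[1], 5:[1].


DFS stack-based: start with [0]
Visit order: [0, 1, 4, 5, 2, 3]


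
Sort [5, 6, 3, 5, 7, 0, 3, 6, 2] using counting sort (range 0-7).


Count array: [1, 0, 1, 2, 0, 2, 2, 1]
Reconstruct: [0, 2, 3, 3, 5, 5, 6, 6, 7]


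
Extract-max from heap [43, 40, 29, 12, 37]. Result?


Max = 43
Replace root with last, heapify down
Resulting heap: [40, 37, 29, 12]


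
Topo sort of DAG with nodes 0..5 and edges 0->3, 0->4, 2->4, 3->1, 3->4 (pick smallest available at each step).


Kahn's algorithm, process smallest node first
Order: [0, 2, 3, 1, 4, 5]


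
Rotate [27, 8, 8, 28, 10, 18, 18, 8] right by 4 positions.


Right rotate by 4: [10, 18, 18, 8, 27, 8, 8, 28]


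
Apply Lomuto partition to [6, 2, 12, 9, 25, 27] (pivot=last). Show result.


Elements <= 27 go left of pivot.
Result: [6, 2, 12, 9, 25, 27], pivot at index 5


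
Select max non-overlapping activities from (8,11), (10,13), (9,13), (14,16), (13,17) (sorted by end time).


Greedy: pick earliest-ending, then skip overlaps.
Selected (2 activities): [(8, 11), (14, 16)]


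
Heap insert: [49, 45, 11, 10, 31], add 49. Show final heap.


Append 49: [49, 45, 11, 10, 31, 49]
Bubble up: swap idx 5(49) with idx 2(11)
Result: [49, 45, 49, 10, 31, 11]


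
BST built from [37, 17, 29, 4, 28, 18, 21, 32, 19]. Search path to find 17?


BST root = 37
Search for 17: compare at each node
Path: [37, 17]


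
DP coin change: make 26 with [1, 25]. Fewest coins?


dp[0]=0; dp[i]=1+min(dp[i-c] for c in coins)
...dp[21]=21, dp[22]=22, dp[23]=23, dp[24]=24, dp[25]=1, dp[26]=2
Minimum coins for 26 = 2


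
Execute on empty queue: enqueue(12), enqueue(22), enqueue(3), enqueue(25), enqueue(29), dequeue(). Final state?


enqueue(12) -> [12]
enqueue(22) -> [12, 22]
enqueue(3) -> [12, 22, 3]
enqueue(25) -> [12, 22, 3, 25]
enqueue(29) -> [12, 22, 3, 25, 29]
dequeue() returns 12 -> [22, 3, 25, 29]
Final queue (front to back): [22, 3, 25, 29]


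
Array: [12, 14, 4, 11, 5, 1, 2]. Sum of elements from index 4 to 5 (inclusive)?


Prefix sums: [0, 12, 26, 30, 41, 46, 47, 49]
Sum[4..5] = prefix[6] - prefix[4] = 47 - 41 = 6


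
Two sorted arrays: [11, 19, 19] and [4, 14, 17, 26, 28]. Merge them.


Compare heads, take smaller each step.
Merged: [4, 11, 14, 17, 19, 19, 26, 28]


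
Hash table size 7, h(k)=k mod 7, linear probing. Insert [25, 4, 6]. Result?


Insertions: 25->slot 4; 4->slot 5; 6->slot 6
Table: [None, None, None, None, 25, 4, 6]


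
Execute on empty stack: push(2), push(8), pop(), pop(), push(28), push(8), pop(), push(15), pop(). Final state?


push(2) -> [2]
push(8) -> [2, 8]
pop() returns 8 -> [2]
pop() returns 2 -> []
push(28) -> [28]
push(8) -> [28, 8]
pop() returns 8 -> [28]
push(15) -> [28, 15]
pop() returns 15 -> [28]
Final stack (bottom to top): [28]


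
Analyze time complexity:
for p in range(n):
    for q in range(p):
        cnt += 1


Per nesting level: O(n) * O(n) [triangular over p] = O(n^2)
Complexity: O(n^2)


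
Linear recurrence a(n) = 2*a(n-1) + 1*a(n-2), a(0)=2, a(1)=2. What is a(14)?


Build bottom-up:
...a(12)=39202, a(13)=94642, a(14)=2*94642+1*39202=228486


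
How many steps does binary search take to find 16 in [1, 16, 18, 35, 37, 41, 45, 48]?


Search for 16:
[0,7] mid=3 arr[3]=35
[0,2] mid=1 arr[1]=16
Total: 2 comparisons


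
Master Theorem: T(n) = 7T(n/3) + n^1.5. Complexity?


a=7, b=3, c=1.5. log_3(7)=1.771 > c=1.5. Case 1: O(n^log_b(a)) = O(n^1.771)
Complexity: O(n^1.771)


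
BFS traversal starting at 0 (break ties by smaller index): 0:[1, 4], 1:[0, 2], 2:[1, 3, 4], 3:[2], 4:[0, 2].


BFS queue: start with [0]
Visit order: [0, 1, 4, 2, 3]


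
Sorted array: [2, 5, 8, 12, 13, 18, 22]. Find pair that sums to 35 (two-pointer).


Two pointers: lo=0, hi=6
Found pair: (13, 22) summing to 35


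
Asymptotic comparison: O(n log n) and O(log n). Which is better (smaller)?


logarithmic grows slower than linearithmic
O(log n) is asymptotically smaller; O(n log n) grows faster


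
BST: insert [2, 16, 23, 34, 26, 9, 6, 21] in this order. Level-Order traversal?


Root = 2; build tree by BST insertion.
Level-Order traversal: [2, 16, 9, 23, 6, 21, 34, 26]


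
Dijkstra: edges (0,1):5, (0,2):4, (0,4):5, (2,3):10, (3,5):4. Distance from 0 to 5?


Dijkstra from 0:
Distances: {0: 0, 1: 5, 2: 4, 3: 14, 4: 5, 5: 18}
Shortest distance to 5 = 18, path = [0, 2, 3, 5]


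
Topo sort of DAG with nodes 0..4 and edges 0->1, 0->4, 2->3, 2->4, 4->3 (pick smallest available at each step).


Kahn's algorithm, process smallest node first
Order: [0, 1, 2, 4, 3]


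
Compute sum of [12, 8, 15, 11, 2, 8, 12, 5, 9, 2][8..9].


Prefix sums: [0, 12, 20, 35, 46, 48, 56, 68, 73, 82, 84]
Sum[8..9] = prefix[10] - prefix[8] = 84 - 73 = 11


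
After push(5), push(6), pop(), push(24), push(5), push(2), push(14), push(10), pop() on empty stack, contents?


push(5) -> [5]
push(6) -> [5, 6]
pop() returns 6 -> [5]
push(24) -> [5, 24]
push(5) -> [5, 24, 5]
push(2) -> [5, 24, 5, 2]
push(14) -> [5, 24, 5, 2, 14]
push(10) -> [5, 24, 5, 2, 14, 10]
pop() returns 10 -> [5, 24, 5, 2, 14]
Final stack (bottom to top): [5, 24, 5, 2, 14]


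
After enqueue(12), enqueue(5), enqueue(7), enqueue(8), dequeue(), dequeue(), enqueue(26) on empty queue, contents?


enqueue(12) -> [12]
enqueue(5) -> [12, 5]
enqueue(7) -> [12, 5, 7]
enqueue(8) -> [12, 5, 7, 8]
dequeue() returns 12 -> [5, 7, 8]
dequeue() returns 5 -> [7, 8]
enqueue(26) -> [7, 8, 26]
Final queue (front to back): [7, 8, 26]


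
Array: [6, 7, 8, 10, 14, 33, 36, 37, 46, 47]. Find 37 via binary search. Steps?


Search for 37:
[0,9] mid=4 arr[4]=14
[5,9] mid=7 arr[7]=37
Total: 2 comparisons


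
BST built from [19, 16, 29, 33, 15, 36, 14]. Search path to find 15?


BST root = 19
Search for 15: compare at each node
Path: [19, 16, 15]


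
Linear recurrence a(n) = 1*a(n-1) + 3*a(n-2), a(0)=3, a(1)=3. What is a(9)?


Build bottom-up:
...a(7)=651, a(8)=1524, a(9)=1*1524+3*651=3477


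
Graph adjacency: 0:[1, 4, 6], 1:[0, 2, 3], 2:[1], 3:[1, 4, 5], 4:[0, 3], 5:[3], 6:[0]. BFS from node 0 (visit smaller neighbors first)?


BFS queue: start with [0]
Visit order: [0, 1, 4, 6, 2, 3, 5]


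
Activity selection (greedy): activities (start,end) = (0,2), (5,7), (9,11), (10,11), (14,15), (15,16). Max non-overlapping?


Greedy: pick earliest-ending, then skip overlaps.
Selected (5 activities): [(0, 2), (5, 7), (9, 11), (14, 15), (15, 16)]


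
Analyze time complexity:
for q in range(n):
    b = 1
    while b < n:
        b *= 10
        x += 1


Per nesting level: O(n) * O(log n) = O(n log n)
Complexity: O(n log n)


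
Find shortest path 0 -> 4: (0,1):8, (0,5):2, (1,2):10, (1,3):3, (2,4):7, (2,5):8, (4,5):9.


Dijkstra from 0:
Distances: {0: 0, 1: 8, 2: 10, 3: 11, 4: 11, 5: 2}
Shortest distance to 4 = 11, path = [0, 5, 4]


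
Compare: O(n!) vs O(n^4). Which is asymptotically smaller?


quartic grows slower than factorial
O(n^4) is asymptotically smaller; O(n!) grows faster


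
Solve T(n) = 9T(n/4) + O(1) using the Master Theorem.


a=9, b=4, c=0. log_4(9)=1.585 > c=0. Case 1: O(n^log_b(a)) = O(n^1.585)
Complexity: O(n^1.585)


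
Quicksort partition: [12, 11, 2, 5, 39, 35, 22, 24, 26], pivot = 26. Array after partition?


Elements <= 26 go left of pivot.
Result: [12, 11, 2, 5, 22, 24, 26, 35, 39], pivot at index 6


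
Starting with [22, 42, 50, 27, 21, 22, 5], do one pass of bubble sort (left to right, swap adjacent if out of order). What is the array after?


After one pass: [22, 42, 27, 21, 22, 5, 50]


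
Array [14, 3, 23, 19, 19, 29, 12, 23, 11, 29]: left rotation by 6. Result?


Left rotate by 6: [12, 23, 11, 29, 14, 3, 23, 19, 19, 29]


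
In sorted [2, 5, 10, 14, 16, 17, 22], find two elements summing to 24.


Two pointers: lo=0, hi=6
Found pair: (2, 22) summing to 24


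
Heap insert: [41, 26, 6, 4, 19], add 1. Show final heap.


Append 1: [41, 26, 6, 4, 19, 1]
Bubble up: no swaps needed
Result: [41, 26, 6, 4, 19, 1]


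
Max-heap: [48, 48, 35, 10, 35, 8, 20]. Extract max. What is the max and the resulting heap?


Max = 48
Replace root with last, heapify down
Resulting heap: [48, 35, 35, 10, 20, 8]


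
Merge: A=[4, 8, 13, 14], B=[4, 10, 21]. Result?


Compare heads, take smaller each step.
Merged: [4, 4, 8, 10, 13, 14, 21]


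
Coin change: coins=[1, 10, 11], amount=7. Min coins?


dp[0]=0; dp[i]=1+min(dp[i-c] for c in coins)
...dp[2]=2, dp[3]=3, dp[4]=4, dp[5]=5, dp[6]=6, dp[7]=7
Minimum coins for 7 = 7


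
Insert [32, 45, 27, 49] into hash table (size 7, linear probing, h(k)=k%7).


Insertions: 32->slot 4; 45->slot 3; 27->slot 6; 49->slot 0
Table: [49, None, None, 45, 32, None, 27]


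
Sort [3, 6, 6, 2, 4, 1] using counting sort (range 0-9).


Count array: [0, 1, 1, 1, 1, 0, 2, 0, 0, 0]
Reconstruct: [1, 2, 3, 4, 6, 6]


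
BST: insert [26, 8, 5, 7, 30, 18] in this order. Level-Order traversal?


Root = 26; build tree by BST insertion.
Level-Order traversal: [26, 8, 30, 5, 18, 7]


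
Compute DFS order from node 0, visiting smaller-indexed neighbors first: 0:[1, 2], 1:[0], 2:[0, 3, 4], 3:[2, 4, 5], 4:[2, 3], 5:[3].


DFS stack-based: start with [0]
Visit order: [0, 1, 2, 3, 4, 5]


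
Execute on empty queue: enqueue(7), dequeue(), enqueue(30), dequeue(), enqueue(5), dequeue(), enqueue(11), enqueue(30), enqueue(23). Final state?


enqueue(7) -> [7]
dequeue() returns 7 -> []
enqueue(30) -> [30]
dequeue() returns 30 -> []
enqueue(5) -> [5]
dequeue() returns 5 -> []
enqueue(11) -> [11]
enqueue(30) -> [11, 30]
enqueue(23) -> [11, 30, 23]
Final queue (front to back): [11, 30, 23]


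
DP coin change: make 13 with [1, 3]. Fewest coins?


dp[0]=0; dp[i]=1+min(dp[i-c] for c in coins)
...dp[8]=4, dp[9]=3, dp[10]=4, dp[11]=5, dp[12]=4, dp[13]=5
Minimum coins for 13 = 5


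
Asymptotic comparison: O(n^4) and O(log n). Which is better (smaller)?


logarithmic grows slower than quartic
O(log n) is asymptotically smaller; O(n^4) grows faster


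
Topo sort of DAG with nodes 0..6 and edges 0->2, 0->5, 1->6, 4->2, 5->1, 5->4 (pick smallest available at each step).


Kahn's algorithm, process smallest node first
Order: [0, 3, 5, 1, 4, 2, 6]


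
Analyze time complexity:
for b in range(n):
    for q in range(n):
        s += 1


Per nesting level: O(n) * O(n) = O(n^2)
Complexity: O(n^2)


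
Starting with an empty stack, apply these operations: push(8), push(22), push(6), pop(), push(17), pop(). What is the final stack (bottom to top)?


push(8) -> [8]
push(22) -> [8, 22]
push(6) -> [8, 22, 6]
pop() returns 6 -> [8, 22]
push(17) -> [8, 22, 17]
pop() returns 17 -> [8, 22]
Final stack (bottom to top): [8, 22]


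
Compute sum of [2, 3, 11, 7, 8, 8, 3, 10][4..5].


Prefix sums: [0, 2, 5, 16, 23, 31, 39, 42, 52]
Sum[4..5] = prefix[6] - prefix[4] = 39 - 23 = 16


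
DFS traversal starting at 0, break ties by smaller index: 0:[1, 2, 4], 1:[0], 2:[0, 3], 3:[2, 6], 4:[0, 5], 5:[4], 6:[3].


DFS stack-based: start with [0]
Visit order: [0, 1, 2, 3, 6, 4, 5]


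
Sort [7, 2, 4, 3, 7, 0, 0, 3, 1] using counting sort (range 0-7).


Count array: [2, 1, 1, 2, 1, 0, 0, 2]
Reconstruct: [0, 0, 1, 2, 3, 3, 4, 7, 7]


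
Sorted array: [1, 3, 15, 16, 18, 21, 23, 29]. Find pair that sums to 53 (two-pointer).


Two pointers: lo=0, hi=7
No pair sums to 53


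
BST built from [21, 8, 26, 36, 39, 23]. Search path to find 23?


BST root = 21
Search for 23: compare at each node
Path: [21, 26, 23]


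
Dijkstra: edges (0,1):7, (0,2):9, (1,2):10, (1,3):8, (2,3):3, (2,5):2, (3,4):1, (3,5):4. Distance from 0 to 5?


Dijkstra from 0:
Distances: {0: 0, 1: 7, 2: 9, 3: 12, 4: 13, 5: 11}
Shortest distance to 5 = 11, path = [0, 2, 5]


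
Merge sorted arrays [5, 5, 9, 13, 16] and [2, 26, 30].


Compare heads, take smaller each step.
Merged: [2, 5, 5, 9, 13, 16, 26, 30]


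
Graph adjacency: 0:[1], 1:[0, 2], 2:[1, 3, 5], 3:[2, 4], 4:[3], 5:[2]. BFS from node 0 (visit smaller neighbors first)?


BFS queue: start with [0]
Visit order: [0, 1, 2, 3, 5, 4]


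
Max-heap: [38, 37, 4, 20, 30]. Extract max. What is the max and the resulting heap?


Max = 38
Replace root with last, heapify down
Resulting heap: [37, 30, 4, 20]


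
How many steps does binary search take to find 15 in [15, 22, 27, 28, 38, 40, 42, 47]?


Search for 15:
[0,7] mid=3 arr[3]=28
[0,2] mid=1 arr[1]=22
[0,0] mid=0 arr[0]=15
Total: 3 comparisons


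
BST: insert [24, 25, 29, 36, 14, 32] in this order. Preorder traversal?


Root = 24; build tree by BST insertion.
Preorder traversal: [24, 14, 25, 29, 36, 32]


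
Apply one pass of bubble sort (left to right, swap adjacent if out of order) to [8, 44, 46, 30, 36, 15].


After one pass: [8, 44, 30, 36, 15, 46]


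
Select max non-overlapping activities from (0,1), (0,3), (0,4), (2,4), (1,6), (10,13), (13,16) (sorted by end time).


Greedy: pick earliest-ending, then skip overlaps.
Selected (4 activities): [(0, 1), (2, 4), (10, 13), (13, 16)]


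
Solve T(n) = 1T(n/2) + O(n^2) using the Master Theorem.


a=1, b=2, c=2. log_2(1)=0 < c=2. Case 3: O(n^c) = O(n^2)
Complexity: O(n^2)


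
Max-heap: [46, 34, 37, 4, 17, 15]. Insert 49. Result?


Append 49: [46, 34, 37, 4, 17, 15, 49]
Bubble up: swap idx 6(49) with idx 2(37); swap idx 2(49) with idx 0(46)
Result: [49, 34, 46, 4, 17, 15, 37]


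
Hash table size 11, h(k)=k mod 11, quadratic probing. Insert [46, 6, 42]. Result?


Insertions: 46->slot 2; 6->slot 6; 42->slot 9
Table: [None, None, 46, None, None, None, 6, None, None, 42, None]


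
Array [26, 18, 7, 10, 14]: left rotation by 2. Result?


Left rotate by 2: [7, 10, 14, 26, 18]


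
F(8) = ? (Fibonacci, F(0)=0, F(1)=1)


F(n)=F(n-1)+F(n-2)
...F(6)=8, F(7)=13, F(8)=21


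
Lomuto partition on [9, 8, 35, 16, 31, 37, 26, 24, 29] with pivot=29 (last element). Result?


Elements <= 29 go left of pivot.
Result: [9, 8, 16, 26, 24, 29, 35, 31, 37], pivot at index 5


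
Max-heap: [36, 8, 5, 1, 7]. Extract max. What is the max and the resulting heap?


Max = 36
Replace root with last, heapify down
Resulting heap: [8, 7, 5, 1]


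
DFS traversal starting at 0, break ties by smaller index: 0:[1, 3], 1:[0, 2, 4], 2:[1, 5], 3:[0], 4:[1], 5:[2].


DFS stack-based: start with [0]
Visit order: [0, 1, 2, 5, 4, 3]


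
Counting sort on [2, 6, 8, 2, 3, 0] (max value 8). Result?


Count array: [1, 0, 2, 1, 0, 0, 1, 0, 1]
Reconstruct: [0, 2, 2, 3, 6, 8]


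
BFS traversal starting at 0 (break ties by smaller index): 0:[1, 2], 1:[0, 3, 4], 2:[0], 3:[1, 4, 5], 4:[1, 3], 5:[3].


BFS queue: start with [0]
Visit order: [0, 1, 2, 3, 4, 5]


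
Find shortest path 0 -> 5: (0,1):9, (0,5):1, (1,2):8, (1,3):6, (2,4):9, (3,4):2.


Dijkstra from 0:
Distances: {0: 0, 1: 9, 2: 17, 3: 15, 4: 17, 5: 1}
Shortest distance to 5 = 1, path = [0, 5]


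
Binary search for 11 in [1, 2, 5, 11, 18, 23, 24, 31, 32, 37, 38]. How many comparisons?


Search for 11:
[0,10] mid=5 arr[5]=23
[0,4] mid=2 arr[2]=5
[3,4] mid=3 arr[3]=11
Total: 3 comparisons


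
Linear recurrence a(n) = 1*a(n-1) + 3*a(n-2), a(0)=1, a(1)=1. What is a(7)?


Build bottom-up:
...a(5)=40, a(6)=97, a(7)=1*97+3*40=217


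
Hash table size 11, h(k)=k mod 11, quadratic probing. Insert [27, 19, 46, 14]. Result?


Insertions: 27->slot 5; 19->slot 8; 46->slot 2; 14->slot 3
Table: [None, None, 46, 14, None, 27, None, None, 19, None, None]


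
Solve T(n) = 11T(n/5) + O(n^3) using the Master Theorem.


a=11, b=5, c=3. log_5(11)=1.490 < c=3. Case 3: O(n^c) = O(n^3)
Complexity: O(n^3)


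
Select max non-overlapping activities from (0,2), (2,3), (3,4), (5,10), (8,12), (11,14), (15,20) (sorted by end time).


Greedy: pick earliest-ending, then skip overlaps.
Selected (6 activities): [(0, 2), (2, 3), (3, 4), (5, 10), (11, 14), (15, 20)]


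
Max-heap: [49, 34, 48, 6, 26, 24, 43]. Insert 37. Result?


Append 37: [49, 34, 48, 6, 26, 24, 43, 37]
Bubble up: swap idx 7(37) with idx 3(6); swap idx 3(37) with idx 1(34)
Result: [49, 37, 48, 34, 26, 24, 43, 6]


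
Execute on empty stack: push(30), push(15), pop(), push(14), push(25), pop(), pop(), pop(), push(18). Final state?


push(30) -> [30]
push(15) -> [30, 15]
pop() returns 15 -> [30]
push(14) -> [30, 14]
push(25) -> [30, 14, 25]
pop() returns 25 -> [30, 14]
pop() returns 14 -> [30]
pop() returns 30 -> []
push(18) -> [18]
Final stack (bottom to top): [18]


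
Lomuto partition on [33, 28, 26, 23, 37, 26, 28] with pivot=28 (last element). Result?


Elements <= 28 go left of pivot.
Result: [28, 26, 23, 26, 28, 33, 37], pivot at index 4


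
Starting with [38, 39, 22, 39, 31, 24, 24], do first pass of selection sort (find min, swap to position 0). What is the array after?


After one pass: [22, 39, 38, 39, 31, 24, 24]


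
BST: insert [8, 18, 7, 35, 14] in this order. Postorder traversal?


Root = 8; build tree by BST insertion.
Postorder traversal: [7, 14, 35, 18, 8]


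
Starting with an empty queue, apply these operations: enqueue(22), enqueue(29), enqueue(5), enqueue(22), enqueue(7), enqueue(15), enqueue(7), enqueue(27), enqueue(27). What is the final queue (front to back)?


enqueue(22) -> [22]
enqueue(29) -> [22, 29]
enqueue(5) -> [22, 29, 5]
enqueue(22) -> [22, 29, 5, 22]
enqueue(7) -> [22, 29, 5, 22, 7]
enqueue(15) -> [22, 29, 5, 22, 7, 15]
enqueue(7) -> [22, 29, 5, 22, 7, 15, 7]
enqueue(27) -> [22, 29, 5, 22, 7, 15, 7, 27]
enqueue(27) -> [22, 29, 5, 22, 7, 15, 7, 27, 27]
Final queue (front to back): [22, 29, 5, 22, 7, 15, 7, 27, 27]


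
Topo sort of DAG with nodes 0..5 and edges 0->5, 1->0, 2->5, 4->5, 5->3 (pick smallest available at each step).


Kahn's algorithm, process smallest node first
Order: [1, 0, 2, 4, 5, 3]


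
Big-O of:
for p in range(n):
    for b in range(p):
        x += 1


Per nesting level: O(n) * O(n) [triangular over p] = O(n^2)
Complexity: O(n^2)


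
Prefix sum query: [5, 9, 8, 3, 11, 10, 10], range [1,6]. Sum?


Prefix sums: [0, 5, 14, 22, 25, 36, 46, 56]
Sum[1..6] = prefix[7] - prefix[1] = 56 - 5 = 51


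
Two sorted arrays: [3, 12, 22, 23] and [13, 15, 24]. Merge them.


Compare heads, take smaller each step.
Merged: [3, 12, 13, 15, 22, 23, 24]


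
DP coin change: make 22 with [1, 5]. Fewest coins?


dp[0]=0; dp[i]=1+min(dp[i-c] for c in coins)
...dp[17]=5, dp[18]=6, dp[19]=7, dp[20]=4, dp[21]=5, dp[22]=6
Minimum coins for 22 = 6


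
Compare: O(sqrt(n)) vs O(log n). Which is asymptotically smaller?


logarithmic grows slower than sublinear
O(log n) is asymptotically smaller; O(sqrt(n)) grows faster


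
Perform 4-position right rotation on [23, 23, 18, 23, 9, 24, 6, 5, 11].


Right rotate by 4: [24, 6, 5, 11, 23, 23, 18, 23, 9]


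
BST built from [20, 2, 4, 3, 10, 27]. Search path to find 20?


BST root = 20
Search for 20: compare at each node
Path: [20]


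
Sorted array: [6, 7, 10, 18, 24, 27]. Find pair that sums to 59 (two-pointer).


Two pointers: lo=0, hi=5
No pair sums to 59


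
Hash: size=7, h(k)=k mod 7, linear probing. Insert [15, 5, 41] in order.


Insertions: 15->slot 1; 5->slot 5; 41->slot 6
Table: [None, 15, None, None, None, 5, 41]


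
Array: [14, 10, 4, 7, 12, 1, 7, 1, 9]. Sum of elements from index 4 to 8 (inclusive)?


Prefix sums: [0, 14, 24, 28, 35, 47, 48, 55, 56, 65]
Sum[4..8] = prefix[9] - prefix[4] = 65 - 35 = 30


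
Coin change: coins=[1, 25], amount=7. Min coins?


dp[0]=0; dp[i]=1+min(dp[i-c] for c in coins)
...dp[2]=2, dp[3]=3, dp[4]=4, dp[5]=5, dp[6]=6, dp[7]=7
Minimum coins for 7 = 7


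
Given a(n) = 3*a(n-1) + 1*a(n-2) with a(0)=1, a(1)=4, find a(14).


Build bottom-up:
...a(12)=2010601, a(13)=6640564, a(14)=3*6640564+1*2010601=21932293


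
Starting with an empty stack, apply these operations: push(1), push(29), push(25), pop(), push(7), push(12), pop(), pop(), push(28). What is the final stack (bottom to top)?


push(1) -> [1]
push(29) -> [1, 29]
push(25) -> [1, 29, 25]
pop() returns 25 -> [1, 29]
push(7) -> [1, 29, 7]
push(12) -> [1, 29, 7, 12]
pop() returns 12 -> [1, 29, 7]
pop() returns 7 -> [1, 29]
push(28) -> [1, 29, 28]
Final stack (bottom to top): [1, 29, 28]


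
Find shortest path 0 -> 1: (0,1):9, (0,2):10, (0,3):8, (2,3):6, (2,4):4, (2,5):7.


Dijkstra from 0:
Distances: {0: 0, 1: 9, 2: 10, 3: 8, 4: 14, 5: 17}
Shortest distance to 1 = 9, path = [0, 1]


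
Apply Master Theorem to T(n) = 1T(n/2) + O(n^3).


a=1, b=2, c=3. log_2(1)=0 < c=3. Case 3: O(n^c) = O(n^3)
Complexity: O(n^3)


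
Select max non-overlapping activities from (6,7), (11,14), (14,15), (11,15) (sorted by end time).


Greedy: pick earliest-ending, then skip overlaps.
Selected (3 activities): [(6, 7), (11, 14), (14, 15)]


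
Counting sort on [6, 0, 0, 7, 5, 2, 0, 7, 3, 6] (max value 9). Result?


Count array: [3, 0, 1, 1, 0, 1, 2, 2, 0, 0]
Reconstruct: [0, 0, 0, 2, 3, 5, 6, 6, 7, 7]


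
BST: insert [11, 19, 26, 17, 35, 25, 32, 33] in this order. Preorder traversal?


Root = 11; build tree by BST insertion.
Preorder traversal: [11, 19, 17, 26, 25, 35, 32, 33]


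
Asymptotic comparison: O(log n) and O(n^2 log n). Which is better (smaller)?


logarithmic grows slower than n^2 log n
O(log n) is asymptotically smaller; O(n^2 log n) grows faster


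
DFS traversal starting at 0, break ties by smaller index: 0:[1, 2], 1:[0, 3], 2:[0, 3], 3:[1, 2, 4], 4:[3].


DFS stack-based: start with [0]
Visit order: [0, 1, 3, 2, 4]


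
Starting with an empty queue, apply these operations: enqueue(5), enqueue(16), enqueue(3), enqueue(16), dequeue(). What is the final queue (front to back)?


enqueue(5) -> [5]
enqueue(16) -> [5, 16]
enqueue(3) -> [5, 16, 3]
enqueue(16) -> [5, 16, 3, 16]
dequeue() returns 5 -> [16, 3, 16]
Final queue (front to back): [16, 3, 16]


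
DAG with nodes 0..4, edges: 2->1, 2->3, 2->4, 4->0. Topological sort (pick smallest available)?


Kahn's algorithm, process smallest node first
Order: [2, 1, 3, 4, 0]


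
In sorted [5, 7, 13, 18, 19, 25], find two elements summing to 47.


Two pointers: lo=0, hi=5
No pair sums to 47


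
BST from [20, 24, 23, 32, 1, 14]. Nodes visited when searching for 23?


BST root = 20
Search for 23: compare at each node
Path: [20, 24, 23]


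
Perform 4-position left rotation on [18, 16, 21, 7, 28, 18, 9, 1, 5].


Left rotate by 4: [28, 18, 9, 1, 5, 18, 16, 21, 7]


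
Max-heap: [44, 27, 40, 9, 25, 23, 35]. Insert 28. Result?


Append 28: [44, 27, 40, 9, 25, 23, 35, 28]
Bubble up: swap idx 7(28) with idx 3(9); swap idx 3(28) with idx 1(27)
Result: [44, 28, 40, 27, 25, 23, 35, 9]


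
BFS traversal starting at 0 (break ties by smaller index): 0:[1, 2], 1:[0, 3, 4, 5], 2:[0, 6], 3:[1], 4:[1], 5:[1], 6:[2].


BFS queue: start with [0]
Visit order: [0, 1, 2, 3, 4, 5, 6]


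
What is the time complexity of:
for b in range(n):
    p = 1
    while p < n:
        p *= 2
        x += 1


Per nesting level: O(n) * O(log n) = O(n log n)
Complexity: O(n log n)


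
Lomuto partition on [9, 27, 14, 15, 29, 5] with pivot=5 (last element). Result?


Elements <= 5 go left of pivot.
Result: [5, 27, 14, 15, 29, 9], pivot at index 0


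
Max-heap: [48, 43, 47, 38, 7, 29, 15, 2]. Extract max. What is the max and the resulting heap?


Max = 48
Replace root with last, heapify down
Resulting heap: [47, 43, 29, 38, 7, 2, 15]


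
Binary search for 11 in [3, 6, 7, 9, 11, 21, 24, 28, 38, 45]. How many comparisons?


Search for 11:
[0,9] mid=4 arr[4]=11
Total: 1 comparisons


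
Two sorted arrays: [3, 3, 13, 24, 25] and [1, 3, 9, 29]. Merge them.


Compare heads, take smaller each step.
Merged: [1, 3, 3, 3, 9, 13, 24, 25, 29]


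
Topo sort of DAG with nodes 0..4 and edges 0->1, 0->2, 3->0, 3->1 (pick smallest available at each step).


Kahn's algorithm, process smallest node first
Order: [3, 0, 1, 2, 4]


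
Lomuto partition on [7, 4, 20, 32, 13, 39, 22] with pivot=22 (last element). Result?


Elements <= 22 go left of pivot.
Result: [7, 4, 20, 13, 22, 39, 32], pivot at index 4


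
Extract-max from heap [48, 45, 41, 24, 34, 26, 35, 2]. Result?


Max = 48
Replace root with last, heapify down
Resulting heap: [45, 34, 41, 24, 2, 26, 35]


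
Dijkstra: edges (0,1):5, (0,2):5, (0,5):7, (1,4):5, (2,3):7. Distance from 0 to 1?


Dijkstra from 0:
Distances: {0: 0, 1: 5, 2: 5, 3: 12, 4: 10, 5: 7}
Shortest distance to 1 = 5, path = [0, 1]


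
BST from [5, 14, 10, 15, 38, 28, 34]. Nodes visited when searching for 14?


BST root = 5
Search for 14: compare at each node
Path: [5, 14]


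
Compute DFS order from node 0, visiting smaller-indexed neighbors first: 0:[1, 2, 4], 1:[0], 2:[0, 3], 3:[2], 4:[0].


DFS stack-based: start with [0]
Visit order: [0, 1, 2, 3, 4]


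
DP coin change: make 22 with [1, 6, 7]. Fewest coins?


dp[0]=0; dp[i]=1+min(dp[i-c] for c in coins)
...dp[17]=5, dp[18]=3, dp[19]=3, dp[20]=3, dp[21]=3, dp[22]=4
Minimum coins for 22 = 4


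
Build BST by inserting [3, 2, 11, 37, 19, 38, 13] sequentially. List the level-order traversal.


Root = 3; build tree by BST insertion.
Level-Order traversal: [3, 2, 11, 37, 19, 38, 13]


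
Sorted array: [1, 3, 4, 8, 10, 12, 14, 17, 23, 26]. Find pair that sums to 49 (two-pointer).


Two pointers: lo=0, hi=9
Found pair: (23, 26) summing to 49


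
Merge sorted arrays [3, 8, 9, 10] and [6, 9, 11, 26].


Compare heads, take smaller each step.
Merged: [3, 6, 8, 9, 9, 10, 11, 26]


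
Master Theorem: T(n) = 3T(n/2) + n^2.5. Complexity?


a=3, b=2, c=2.5. log_2(3)=1.585 < c=2.5. Case 3: O(n^c) = O(n^2.500)
Complexity: O(n^2.500)


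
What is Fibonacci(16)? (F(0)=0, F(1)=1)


F(n)=F(n-1)+F(n-2)
...F(14)=377, F(15)=610, F(16)=987


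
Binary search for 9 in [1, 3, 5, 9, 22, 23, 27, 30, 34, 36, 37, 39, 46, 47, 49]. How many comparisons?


Search for 9:
[0,14] mid=7 arr[7]=30
[0,6] mid=3 arr[3]=9
Total: 2 comparisons


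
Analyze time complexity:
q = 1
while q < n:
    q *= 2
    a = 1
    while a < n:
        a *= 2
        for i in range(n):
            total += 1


Per nesting level: O(log n) * O(log n) * O(n) = O(n (log n)^2)
Complexity: O(n (log n)^2)


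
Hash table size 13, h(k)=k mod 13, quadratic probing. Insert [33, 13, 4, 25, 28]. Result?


Insertions: 33->slot 7; 13->slot 0; 4->slot 4; 25->slot 12; 28->slot 2
Table: [13, None, 28, None, 4, None, None, 33, None, None, None, None, 25]


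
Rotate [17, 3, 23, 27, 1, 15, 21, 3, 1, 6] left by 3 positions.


Left rotate by 3: [27, 1, 15, 21, 3, 1, 6, 17, 3, 23]


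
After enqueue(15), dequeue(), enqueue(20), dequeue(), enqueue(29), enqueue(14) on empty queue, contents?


enqueue(15) -> [15]
dequeue() returns 15 -> []
enqueue(20) -> [20]
dequeue() returns 20 -> []
enqueue(29) -> [29]
enqueue(14) -> [29, 14]
Final queue (front to back): [29, 14]


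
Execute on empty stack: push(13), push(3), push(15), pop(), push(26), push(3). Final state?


push(13) -> [13]
push(3) -> [13, 3]
push(15) -> [13, 3, 15]
pop() returns 15 -> [13, 3]
push(26) -> [13, 3, 26]
push(3) -> [13, 3, 26, 3]
Final stack (bottom to top): [13, 3, 26, 3]


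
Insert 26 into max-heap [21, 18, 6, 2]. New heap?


Append 26: [21, 18, 6, 2, 26]
Bubble up: swap idx 4(26) with idx 1(18); swap idx 1(26) with idx 0(21)
Result: [26, 21, 6, 2, 18]


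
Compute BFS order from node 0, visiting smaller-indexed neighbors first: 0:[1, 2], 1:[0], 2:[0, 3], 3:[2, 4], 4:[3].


BFS queue: start with [0]
Visit order: [0, 1, 2, 3, 4]


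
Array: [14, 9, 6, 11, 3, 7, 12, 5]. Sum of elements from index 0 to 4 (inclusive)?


Prefix sums: [0, 14, 23, 29, 40, 43, 50, 62, 67]
Sum[0..4] = prefix[5] - prefix[0] = 43 - 0 = 43


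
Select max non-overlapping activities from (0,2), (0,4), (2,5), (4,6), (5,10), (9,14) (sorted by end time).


Greedy: pick earliest-ending, then skip overlaps.
Selected (3 activities): [(0, 2), (2, 5), (5, 10)]


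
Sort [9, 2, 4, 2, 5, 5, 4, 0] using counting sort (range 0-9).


Count array: [1, 0, 2, 0, 2, 2, 0, 0, 0, 1]
Reconstruct: [0, 2, 2, 4, 4, 5, 5, 9]


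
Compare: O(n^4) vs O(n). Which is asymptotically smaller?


linear grows slower than quartic
O(n) is asymptotically smaller; O(n^4) grows faster


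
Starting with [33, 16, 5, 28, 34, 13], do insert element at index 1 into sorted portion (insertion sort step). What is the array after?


After one pass: [16, 33, 5, 28, 34, 13]


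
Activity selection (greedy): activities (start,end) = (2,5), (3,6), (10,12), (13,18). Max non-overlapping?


Greedy: pick earliest-ending, then skip overlaps.
Selected (3 activities): [(2, 5), (10, 12), (13, 18)]


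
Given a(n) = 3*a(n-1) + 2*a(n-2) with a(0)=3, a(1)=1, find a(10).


Build bottom-up:
...a(8)=16857, a(9)=60037, a(10)=3*60037+2*16857=213825


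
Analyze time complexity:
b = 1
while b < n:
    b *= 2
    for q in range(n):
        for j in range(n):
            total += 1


Per nesting level: O(log n) * O(n) * O(n) = O(n^2 log n)
Complexity: O(n^2 log n)


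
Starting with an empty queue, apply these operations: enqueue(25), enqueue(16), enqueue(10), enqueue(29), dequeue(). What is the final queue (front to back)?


enqueue(25) -> [25]
enqueue(16) -> [25, 16]
enqueue(10) -> [25, 16, 10]
enqueue(29) -> [25, 16, 10, 29]
dequeue() returns 25 -> [16, 10, 29]
Final queue (front to back): [16, 10, 29]


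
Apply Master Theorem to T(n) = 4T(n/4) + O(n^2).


a=4, b=4, c=2. log_4(4)=1 < c=2. Case 3: O(n^c) = O(n^2)
Complexity: O(n^2)


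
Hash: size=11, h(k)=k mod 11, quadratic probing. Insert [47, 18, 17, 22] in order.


Insertions: 47->slot 3; 18->slot 7; 17->slot 6; 22->slot 0
Table: [22, None, None, 47, None, None, 17, 18, None, None, None]


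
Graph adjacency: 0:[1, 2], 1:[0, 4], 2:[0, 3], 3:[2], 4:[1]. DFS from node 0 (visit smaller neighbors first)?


DFS stack-based: start with [0]
Visit order: [0, 1, 4, 2, 3]


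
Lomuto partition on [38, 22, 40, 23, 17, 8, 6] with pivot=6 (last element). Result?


Elements <= 6 go left of pivot.
Result: [6, 22, 40, 23, 17, 8, 38], pivot at index 0


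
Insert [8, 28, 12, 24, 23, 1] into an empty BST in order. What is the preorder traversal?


Root = 8; build tree by BST insertion.
Preorder traversal: [8, 1, 28, 12, 24, 23]


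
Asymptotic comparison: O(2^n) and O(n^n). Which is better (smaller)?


exponential grows slower than n^n
O(2^n) is asymptotically smaller; O(n^n) grows faster


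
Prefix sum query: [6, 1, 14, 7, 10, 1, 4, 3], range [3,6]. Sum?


Prefix sums: [0, 6, 7, 21, 28, 38, 39, 43, 46]
Sum[3..6] = prefix[7] - prefix[3] = 43 - 21 = 22


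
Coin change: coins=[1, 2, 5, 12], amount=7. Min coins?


dp[0]=0; dp[i]=1+min(dp[i-c] for c in coins)
...dp[2]=1, dp[3]=2, dp[4]=2, dp[5]=1, dp[6]=2, dp[7]=2
Minimum coins for 7 = 2


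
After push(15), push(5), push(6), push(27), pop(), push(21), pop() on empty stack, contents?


push(15) -> [15]
push(5) -> [15, 5]
push(6) -> [15, 5, 6]
push(27) -> [15, 5, 6, 27]
pop() returns 27 -> [15, 5, 6]
push(21) -> [15, 5, 6, 21]
pop() returns 21 -> [15, 5, 6]
Final stack (bottom to top): [15, 5, 6]


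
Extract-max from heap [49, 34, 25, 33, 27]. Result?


Max = 49
Replace root with last, heapify down
Resulting heap: [34, 33, 25, 27]


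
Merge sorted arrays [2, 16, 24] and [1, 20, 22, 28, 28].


Compare heads, take smaller each step.
Merged: [1, 2, 16, 20, 22, 24, 28, 28]


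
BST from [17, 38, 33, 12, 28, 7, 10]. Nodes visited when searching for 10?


BST root = 17
Search for 10: compare at each node
Path: [17, 12, 7, 10]


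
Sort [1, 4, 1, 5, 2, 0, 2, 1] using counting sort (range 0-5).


Count array: [1, 3, 2, 0, 1, 1]
Reconstruct: [0, 1, 1, 1, 2, 2, 4, 5]


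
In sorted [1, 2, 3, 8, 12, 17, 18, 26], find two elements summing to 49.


Two pointers: lo=0, hi=7
No pair sums to 49


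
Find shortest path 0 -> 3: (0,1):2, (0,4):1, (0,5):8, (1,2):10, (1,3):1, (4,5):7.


Dijkstra from 0:
Distances: {0: 0, 1: 2, 2: 12, 3: 3, 4: 1, 5: 8}
Shortest distance to 3 = 3, path = [0, 1, 3]


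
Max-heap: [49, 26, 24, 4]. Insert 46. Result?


Append 46: [49, 26, 24, 4, 46]
Bubble up: swap idx 4(46) with idx 1(26)
Result: [49, 46, 24, 4, 26]


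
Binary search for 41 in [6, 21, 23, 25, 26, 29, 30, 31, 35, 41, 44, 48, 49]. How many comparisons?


Search for 41:
[0,12] mid=6 arr[6]=30
[7,12] mid=9 arr[9]=41
Total: 2 comparisons
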